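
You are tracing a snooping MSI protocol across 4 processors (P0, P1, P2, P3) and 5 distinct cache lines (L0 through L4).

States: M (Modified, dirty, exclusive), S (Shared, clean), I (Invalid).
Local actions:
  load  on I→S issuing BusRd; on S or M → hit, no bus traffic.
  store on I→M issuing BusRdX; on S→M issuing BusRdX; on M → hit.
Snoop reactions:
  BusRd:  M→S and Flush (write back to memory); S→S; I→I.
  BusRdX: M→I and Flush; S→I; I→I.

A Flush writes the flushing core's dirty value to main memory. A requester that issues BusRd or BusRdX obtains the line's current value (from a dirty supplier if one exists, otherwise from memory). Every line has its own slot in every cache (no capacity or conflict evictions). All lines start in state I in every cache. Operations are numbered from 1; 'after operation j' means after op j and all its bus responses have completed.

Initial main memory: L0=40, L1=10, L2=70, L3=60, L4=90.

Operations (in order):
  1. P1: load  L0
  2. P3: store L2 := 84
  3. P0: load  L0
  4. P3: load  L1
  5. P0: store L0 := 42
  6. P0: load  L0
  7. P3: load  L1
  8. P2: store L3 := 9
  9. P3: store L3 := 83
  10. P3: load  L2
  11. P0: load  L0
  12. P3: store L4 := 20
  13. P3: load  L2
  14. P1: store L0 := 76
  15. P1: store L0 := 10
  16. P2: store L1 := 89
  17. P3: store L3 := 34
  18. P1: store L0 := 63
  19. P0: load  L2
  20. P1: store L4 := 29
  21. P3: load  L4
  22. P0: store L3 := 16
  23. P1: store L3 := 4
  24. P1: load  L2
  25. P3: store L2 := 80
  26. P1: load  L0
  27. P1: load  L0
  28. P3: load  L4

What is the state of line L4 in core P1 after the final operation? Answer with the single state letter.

step 1: P1: load  L0  ⟶  ISII  (L0)  txn=BusRd  M[L0]=40
step 2: P3: store L2 := 84  ⟶  IIIM  (L2)  txn=BusRdX  M[L2]=70
step 3: P0: load  L0  ⟶  SSII  (L0)  txn=BusRd  M[L0]=40
step 4: P3: load  L1  ⟶  IIIS  (L1)  txn=BusRd  M[L1]=10
step 5: P0: store L0 := 42  ⟶  MIII  (L0)  txn=BusRdX  M[L0]=40
step 6: P0: load  L0  ⟶  MIII  (L0)  txn=∅  M[L0]=40
step 7: P3: load  L1  ⟶  IIIS  (L1)  txn=∅  M[L1]=10
step 8: P2: store L3 := 9  ⟶  IIMI  (L3)  txn=BusRdX  M[L3]=60
step 9: P3: store L3 := 83  ⟶  IIIM  (L3)  txn=BusRdX+Flush  M[L3]=9
step 10: P3: load  L2  ⟶  IIIM  (L2)  txn=∅  M[L2]=70
step 11: P0: load  L0  ⟶  MIII  (L0)  txn=∅  M[L0]=40
step 12: P3: store L4 := 20  ⟶  IIIM  (L4)  txn=BusRdX  M[L4]=90
step 13: P3: load  L2  ⟶  IIIM  (L2)  txn=∅  M[L2]=70
step 14: P1: store L0 := 76  ⟶  IMII  (L0)  txn=BusRdX+Flush  M[L0]=42
step 15: P1: store L0 := 10  ⟶  IMII  (L0)  txn=∅  M[L0]=42
step 16: P2: store L1 := 89  ⟶  IIMI  (L1)  txn=BusRdX  M[L1]=10
step 17: P3: store L3 := 34  ⟶  IIIM  (L3)  txn=∅  M[L3]=9
step 18: P1: store L0 := 63  ⟶  IMII  (L0)  txn=∅  M[L0]=42
step 19: P0: load  L2  ⟶  SIIS  (L2)  txn=BusRd+Flush  M[L2]=84
step 20: P1: store L4 := 29  ⟶  IMII  (L4)  txn=BusRdX+Flush  M[L4]=20
step 21: P3: load  L4  ⟶  ISIS  (L4)  txn=BusRd+Flush  M[L4]=29
step 22: P0: store L3 := 16  ⟶  MIII  (L3)  txn=BusRdX+Flush  M[L3]=34
step 23: P1: store L3 := 4  ⟶  IMII  (L3)  txn=BusRdX+Flush  M[L3]=16
step 24: P1: load  L2  ⟶  SSIS  (L2)  txn=BusRd  M[L2]=84
step 25: P3: store L2 := 80  ⟶  IIIM  (L2)  txn=BusRdX  M[L2]=84
step 26: P1: load  L0  ⟶  IMII  (L0)  txn=∅  M[L0]=42
step 27: P1: load  L0  ⟶  IMII  (L0)  txn=∅  M[L0]=42
step 28: P3: load  L4  ⟶  ISIS  (L4)  txn=∅  M[L4]=29

state = S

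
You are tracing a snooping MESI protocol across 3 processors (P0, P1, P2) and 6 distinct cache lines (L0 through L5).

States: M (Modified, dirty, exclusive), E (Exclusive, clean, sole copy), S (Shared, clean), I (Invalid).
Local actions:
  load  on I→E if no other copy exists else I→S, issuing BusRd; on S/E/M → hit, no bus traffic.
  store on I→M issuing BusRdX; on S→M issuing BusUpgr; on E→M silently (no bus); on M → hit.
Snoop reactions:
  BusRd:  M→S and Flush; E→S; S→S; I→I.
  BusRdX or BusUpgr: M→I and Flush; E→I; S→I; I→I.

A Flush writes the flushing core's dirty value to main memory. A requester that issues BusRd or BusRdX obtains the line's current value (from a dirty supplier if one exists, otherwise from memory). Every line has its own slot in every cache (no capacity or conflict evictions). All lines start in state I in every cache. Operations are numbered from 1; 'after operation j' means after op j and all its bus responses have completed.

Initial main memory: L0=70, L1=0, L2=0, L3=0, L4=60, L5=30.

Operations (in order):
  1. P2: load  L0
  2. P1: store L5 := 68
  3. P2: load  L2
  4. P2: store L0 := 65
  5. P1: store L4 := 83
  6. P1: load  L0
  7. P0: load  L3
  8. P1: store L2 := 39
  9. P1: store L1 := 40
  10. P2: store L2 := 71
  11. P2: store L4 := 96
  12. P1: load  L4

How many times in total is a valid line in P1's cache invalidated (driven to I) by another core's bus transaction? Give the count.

  op1 P2: load  L0 → I/I/E on L0; bus BusRd; mem=70
  op2 P1: store L5 := 68 → I/M/I on L5; bus BusRdX; mem=30
  op3 P2: load  L2 → I/I/E on L2; bus BusRd; mem=0
  op4 P2: store L0 := 65 → I/I/M on L0; bus (none); mem=70
  op5 P1: store L4 := 83 → I/M/I on L4; bus BusRdX; mem=60
  op6 P1: load  L0 → I/S/S on L0; bus BusRd Flush; mem=65
  op7 P0: load  L3 → E/I/I on L3; bus BusRd; mem=0
  op8 P1: store L2 := 39 → I/M/I on L2; bus BusRdX; mem=0
  op9 P1: store L1 := 40 → I/M/I on L1; bus BusRdX; mem=0
  op10 P2: store L2 := 71 → I/I/M on L2; bus BusRdX Flush; mem=39
  op11 P2: store L4 := 96 → I/I/M on L4; bus BusRdX Flush; mem=83
  op12 P1: load  L4 → I/S/S on L4; bus BusRd Flush; mem=96

invalidations = 2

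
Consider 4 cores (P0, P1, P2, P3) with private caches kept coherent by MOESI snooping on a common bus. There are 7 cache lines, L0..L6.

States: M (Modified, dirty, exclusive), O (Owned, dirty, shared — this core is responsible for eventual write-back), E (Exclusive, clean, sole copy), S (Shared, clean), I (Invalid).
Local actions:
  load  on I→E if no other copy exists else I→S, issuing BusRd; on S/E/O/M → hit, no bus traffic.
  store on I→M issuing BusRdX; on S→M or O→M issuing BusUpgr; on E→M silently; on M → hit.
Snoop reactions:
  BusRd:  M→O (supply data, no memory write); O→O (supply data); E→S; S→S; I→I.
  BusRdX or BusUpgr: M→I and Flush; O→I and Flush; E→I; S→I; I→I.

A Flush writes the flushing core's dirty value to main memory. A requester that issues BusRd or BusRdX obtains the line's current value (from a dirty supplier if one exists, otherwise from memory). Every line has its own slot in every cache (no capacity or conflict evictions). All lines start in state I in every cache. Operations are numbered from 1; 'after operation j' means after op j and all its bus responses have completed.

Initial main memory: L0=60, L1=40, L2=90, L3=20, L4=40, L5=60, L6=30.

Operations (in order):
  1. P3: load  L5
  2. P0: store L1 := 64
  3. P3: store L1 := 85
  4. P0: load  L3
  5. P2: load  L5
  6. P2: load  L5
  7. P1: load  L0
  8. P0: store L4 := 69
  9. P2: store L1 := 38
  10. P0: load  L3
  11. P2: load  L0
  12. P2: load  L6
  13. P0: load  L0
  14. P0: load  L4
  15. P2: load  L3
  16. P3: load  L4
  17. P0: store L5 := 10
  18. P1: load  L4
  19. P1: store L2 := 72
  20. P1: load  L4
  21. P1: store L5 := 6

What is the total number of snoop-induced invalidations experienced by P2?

invalidations = 1

1. P3: load  L5  bus=[BusRd]  L5: P0=I P1=I P2=I P3=E  mem[L5]=60
2. P0: store L1 := 64  bus=[BusRdX]  L1: P0=M P1=I P2=I P3=I  mem[L1]=40
3. P3: store L1 := 85  bus=[BusRdX,Flush]  L1: P0=I P1=I P2=I P3=M  mem[L1]=64
4. P0: load  L3  bus=[BusRd]  L3: P0=E P1=I P2=I P3=I  mem[L3]=20
5. P2: load  L5  bus=[BusRd]  L5: P0=I P1=I P2=S P3=S  mem[L5]=60
6. P2: load  L5  bus=[-]  L5: P0=I P1=I P2=S P3=S  mem[L5]=60
7. P1: load  L0  bus=[BusRd]  L0: P0=I P1=E P2=I P3=I  mem[L0]=60
8. P0: store L4 := 69  bus=[BusRdX]  L4: P0=M P1=I P2=I P3=I  mem[L4]=40
9. P2: store L1 := 38  bus=[BusRdX,Flush]  L1: P0=I P1=I P2=M P3=I  mem[L1]=85
10. P0: load  L3  bus=[-]  L3: P0=E P1=I P2=I P3=I  mem[L3]=20
11. P2: load  L0  bus=[BusRd]  L0: P0=I P1=S P2=S P3=I  mem[L0]=60
12. P2: load  L6  bus=[BusRd]  L6: P0=I P1=I P2=E P3=I  mem[L6]=30
13. P0: load  L0  bus=[BusRd]  L0: P0=S P1=S P2=S P3=I  mem[L0]=60
14. P0: load  L4  bus=[-]  L4: P0=M P1=I P2=I P3=I  mem[L4]=40
15. P2: load  L3  bus=[BusRd]  L3: P0=S P1=I P2=S P3=I  mem[L3]=20
16. P3: load  L4  bus=[BusRd]  L4: P0=O P1=I P2=I P3=S  mem[L4]=40
17. P0: store L5 := 10  bus=[BusRdX]  L5: P0=M P1=I P2=I P3=I  mem[L5]=60
18. P1: load  L4  bus=[BusRd]  L4: P0=O P1=S P2=I P3=S  mem[L4]=40
19. P1: store L2 := 72  bus=[BusRdX]  L2: P0=I P1=M P2=I P3=I  mem[L2]=90
20. P1: load  L4  bus=[-]  L4: P0=O P1=S P2=I P3=S  mem[L4]=40
21. P1: store L5 := 6  bus=[BusRdX,Flush]  L5: P0=I P1=M P2=I P3=I  mem[L5]=10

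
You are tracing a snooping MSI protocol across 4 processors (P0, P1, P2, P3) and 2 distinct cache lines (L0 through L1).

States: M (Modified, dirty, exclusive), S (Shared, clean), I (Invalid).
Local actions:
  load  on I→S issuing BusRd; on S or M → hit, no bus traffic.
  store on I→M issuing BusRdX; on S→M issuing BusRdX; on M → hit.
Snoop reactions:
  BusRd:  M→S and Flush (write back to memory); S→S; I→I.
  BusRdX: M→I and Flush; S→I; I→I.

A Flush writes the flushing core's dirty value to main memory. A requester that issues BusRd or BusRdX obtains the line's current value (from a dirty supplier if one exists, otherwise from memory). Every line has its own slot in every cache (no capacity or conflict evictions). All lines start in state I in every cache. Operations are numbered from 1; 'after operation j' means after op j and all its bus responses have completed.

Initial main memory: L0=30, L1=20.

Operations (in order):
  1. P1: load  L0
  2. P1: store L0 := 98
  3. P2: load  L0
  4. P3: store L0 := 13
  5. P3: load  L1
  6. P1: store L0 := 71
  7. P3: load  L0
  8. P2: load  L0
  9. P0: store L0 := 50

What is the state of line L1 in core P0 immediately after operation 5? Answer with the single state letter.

state = I

1. P1: load  L0  bus=[BusRd]  L0: P0=I P1=S P2=I P3=I  mem[L0]=30
2. P1: store L0 := 98  bus=[BusRdX]  L0: P0=I P1=M P2=I P3=I  mem[L0]=30
3. P2: load  L0  bus=[BusRd,Flush]  L0: P0=I P1=S P2=S P3=I  mem[L0]=98
4. P3: store L0 := 13  bus=[BusRdX]  L0: P0=I P1=I P2=I P3=M  mem[L0]=98
5. P3: load  L1  bus=[BusRd]  L1: P0=I P1=I P2=I P3=S  mem[L1]=20
6. P1: store L0 := 71  bus=[BusRdX,Flush]  L0: P0=I P1=M P2=I P3=I  mem[L0]=13
7. P3: load  L0  bus=[BusRd,Flush]  L0: P0=I P1=S P2=I P3=S  mem[L0]=71
8. P2: load  L0  bus=[BusRd]  L0: P0=I P1=S P2=S P3=S  mem[L0]=71
9. P0: store L0 := 50  bus=[BusRdX]  L0: P0=M P1=I P2=I P3=I  mem[L0]=71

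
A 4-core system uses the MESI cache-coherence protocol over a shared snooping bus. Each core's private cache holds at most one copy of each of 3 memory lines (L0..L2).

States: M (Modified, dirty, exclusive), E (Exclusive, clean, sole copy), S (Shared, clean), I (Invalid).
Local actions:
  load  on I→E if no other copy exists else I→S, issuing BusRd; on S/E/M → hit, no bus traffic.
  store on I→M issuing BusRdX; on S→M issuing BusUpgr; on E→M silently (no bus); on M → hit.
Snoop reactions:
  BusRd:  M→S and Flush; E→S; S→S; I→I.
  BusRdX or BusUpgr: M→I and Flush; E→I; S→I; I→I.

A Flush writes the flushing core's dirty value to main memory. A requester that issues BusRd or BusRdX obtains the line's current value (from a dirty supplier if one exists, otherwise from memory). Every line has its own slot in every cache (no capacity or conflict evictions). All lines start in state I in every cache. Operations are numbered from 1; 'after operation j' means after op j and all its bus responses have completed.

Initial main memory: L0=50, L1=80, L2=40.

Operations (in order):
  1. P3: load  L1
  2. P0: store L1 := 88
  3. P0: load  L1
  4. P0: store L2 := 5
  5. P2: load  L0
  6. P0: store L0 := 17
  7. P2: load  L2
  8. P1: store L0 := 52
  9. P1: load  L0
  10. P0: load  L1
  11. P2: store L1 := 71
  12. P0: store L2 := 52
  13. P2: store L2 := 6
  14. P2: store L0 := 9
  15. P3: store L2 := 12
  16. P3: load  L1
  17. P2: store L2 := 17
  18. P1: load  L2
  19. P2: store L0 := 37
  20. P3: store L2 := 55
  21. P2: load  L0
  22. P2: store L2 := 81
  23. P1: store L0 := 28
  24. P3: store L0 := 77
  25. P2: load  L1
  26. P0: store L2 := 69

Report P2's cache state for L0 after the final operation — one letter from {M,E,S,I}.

  op1 P3: load  L1 → I/I/I/E on L1; bus BusRd; mem=80
  op2 P0: store L1 := 88 → M/I/I/I on L1; bus BusRdX; mem=80
  op3 P0: load  L1 → M/I/I/I on L1; bus (none); mem=80
  op4 P0: store L2 := 5 → M/I/I/I on L2; bus BusRdX; mem=40
  op5 P2: load  L0 → I/I/E/I on L0; bus BusRd; mem=50
  op6 P0: store L0 := 17 → M/I/I/I on L0; bus BusRdX; mem=50
  op7 P2: load  L2 → S/I/S/I on L2; bus BusRd Flush; mem=5
  op8 P1: store L0 := 52 → I/M/I/I on L0; bus BusRdX Flush; mem=17
  op9 P1: load  L0 → I/M/I/I on L0; bus (none); mem=17
  op10 P0: load  L1 → M/I/I/I on L1; bus (none); mem=80
  op11 P2: store L1 := 71 → I/I/M/I on L1; bus BusRdX Flush; mem=88
  op12 P0: store L2 := 52 → M/I/I/I on L2; bus BusUpgr; mem=5
  op13 P2: store L2 := 6 → I/I/M/I on L2; bus BusRdX Flush; mem=52
  op14 P2: store L0 := 9 → I/I/M/I on L0; bus BusRdX Flush; mem=52
  op15 P3: store L2 := 12 → I/I/I/M on L2; bus BusRdX Flush; mem=6
  op16 P3: load  L1 → I/I/S/S on L1; bus BusRd Flush; mem=71
  op17 P2: store L2 := 17 → I/I/M/I on L2; bus BusRdX Flush; mem=12
  op18 P1: load  L2 → I/S/S/I on L2; bus BusRd Flush; mem=17
  op19 P2: store L0 := 37 → I/I/M/I on L0; bus (none); mem=52
  op20 P3: store L2 := 55 → I/I/I/M on L2; bus BusRdX; mem=17
  op21 P2: load  L0 → I/I/M/I on L0; bus (none); mem=52
  op22 P2: store L2 := 81 → I/I/M/I on L2; bus BusRdX Flush; mem=55
  op23 P1: store L0 := 28 → I/M/I/I on L0; bus BusRdX Flush; mem=37
  op24 P3: store L0 := 77 → I/I/I/M on L0; bus BusRdX Flush; mem=28
  op25 P2: load  L1 → I/I/S/S on L1; bus (none); mem=71
  op26 P0: store L2 := 69 → M/I/I/I on L2; bus BusRdX Flush; mem=81

state = I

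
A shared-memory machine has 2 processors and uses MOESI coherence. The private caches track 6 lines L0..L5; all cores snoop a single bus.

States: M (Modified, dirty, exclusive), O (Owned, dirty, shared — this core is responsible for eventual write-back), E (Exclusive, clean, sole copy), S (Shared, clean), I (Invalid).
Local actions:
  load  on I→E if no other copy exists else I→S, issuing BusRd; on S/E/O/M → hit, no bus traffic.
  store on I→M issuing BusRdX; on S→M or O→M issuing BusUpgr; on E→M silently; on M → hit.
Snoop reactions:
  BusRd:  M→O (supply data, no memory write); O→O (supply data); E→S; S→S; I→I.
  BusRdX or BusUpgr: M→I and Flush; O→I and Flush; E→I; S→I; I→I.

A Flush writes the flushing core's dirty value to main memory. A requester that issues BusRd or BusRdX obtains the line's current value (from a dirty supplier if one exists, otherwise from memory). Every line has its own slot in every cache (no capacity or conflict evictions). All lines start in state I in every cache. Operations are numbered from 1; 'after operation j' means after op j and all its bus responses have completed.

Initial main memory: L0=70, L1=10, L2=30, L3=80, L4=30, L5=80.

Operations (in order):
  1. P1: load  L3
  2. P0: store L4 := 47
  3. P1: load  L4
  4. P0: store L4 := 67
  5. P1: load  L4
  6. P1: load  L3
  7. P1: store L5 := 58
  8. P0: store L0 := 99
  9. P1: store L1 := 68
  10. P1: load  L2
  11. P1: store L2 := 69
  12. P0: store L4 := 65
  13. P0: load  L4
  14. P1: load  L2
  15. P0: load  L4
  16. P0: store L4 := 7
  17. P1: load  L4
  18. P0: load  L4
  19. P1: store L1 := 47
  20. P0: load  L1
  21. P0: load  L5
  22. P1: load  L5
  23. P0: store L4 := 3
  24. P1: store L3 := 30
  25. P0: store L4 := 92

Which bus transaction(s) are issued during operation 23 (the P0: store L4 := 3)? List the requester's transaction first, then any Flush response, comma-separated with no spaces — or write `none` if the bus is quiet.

bus = BusUpgr

step 1: P1: load  L3  ⟶  IE  (L3)  txn=BusRd  M[L3]=80
step 2: P0: store L4 := 47  ⟶  MI  (L4)  txn=BusRdX  M[L4]=30
step 3: P1: load  L4  ⟶  OS  (L4)  txn=BusRd  M[L4]=30
step 4: P0: store L4 := 67  ⟶  MI  (L4)  txn=BusUpgr  M[L4]=30
step 5: P1: load  L4  ⟶  OS  (L4)  txn=BusRd  M[L4]=30
step 6: P1: load  L3  ⟶  IE  (L3)  txn=∅  M[L3]=80
step 7: P1: store L5 := 58  ⟶  IM  (L5)  txn=BusRdX  M[L5]=80
step 8: P0: store L0 := 99  ⟶  MI  (L0)  txn=BusRdX  M[L0]=70
step 9: P1: store L1 := 68  ⟶  IM  (L1)  txn=BusRdX  M[L1]=10
step 10: P1: load  L2  ⟶  IE  (L2)  txn=BusRd  M[L2]=30
step 11: P1: store L2 := 69  ⟶  IM  (L2)  txn=∅  M[L2]=30
step 12: P0: store L4 := 65  ⟶  MI  (L4)  txn=BusUpgr  M[L4]=30
step 13: P0: load  L4  ⟶  MI  (L4)  txn=∅  M[L4]=30
step 14: P1: load  L2  ⟶  IM  (L2)  txn=∅  M[L2]=30
step 15: P0: load  L4  ⟶  MI  (L4)  txn=∅  M[L4]=30
step 16: P0: store L4 := 7  ⟶  MI  (L4)  txn=∅  M[L4]=30
step 17: P1: load  L4  ⟶  OS  (L4)  txn=BusRd  M[L4]=30
step 18: P0: load  L4  ⟶  OS  (L4)  txn=∅  M[L4]=30
step 19: P1: store L1 := 47  ⟶  IM  (L1)  txn=∅  M[L1]=10
step 20: P0: load  L1  ⟶  SO  (L1)  txn=BusRd  M[L1]=10
step 21: P0: load  L5  ⟶  SO  (L5)  txn=BusRd  M[L5]=80
step 22: P1: load  L5  ⟶  SO  (L5)  txn=∅  M[L5]=80
step 23: P0: store L4 := 3  ⟶  MI  (L4)  txn=BusUpgr  M[L4]=30
step 24: P1: store L3 := 30  ⟶  IM  (L3)  txn=∅  M[L3]=80
step 25: P0: store L4 := 92  ⟶  MI  (L4)  txn=∅  M[L4]=30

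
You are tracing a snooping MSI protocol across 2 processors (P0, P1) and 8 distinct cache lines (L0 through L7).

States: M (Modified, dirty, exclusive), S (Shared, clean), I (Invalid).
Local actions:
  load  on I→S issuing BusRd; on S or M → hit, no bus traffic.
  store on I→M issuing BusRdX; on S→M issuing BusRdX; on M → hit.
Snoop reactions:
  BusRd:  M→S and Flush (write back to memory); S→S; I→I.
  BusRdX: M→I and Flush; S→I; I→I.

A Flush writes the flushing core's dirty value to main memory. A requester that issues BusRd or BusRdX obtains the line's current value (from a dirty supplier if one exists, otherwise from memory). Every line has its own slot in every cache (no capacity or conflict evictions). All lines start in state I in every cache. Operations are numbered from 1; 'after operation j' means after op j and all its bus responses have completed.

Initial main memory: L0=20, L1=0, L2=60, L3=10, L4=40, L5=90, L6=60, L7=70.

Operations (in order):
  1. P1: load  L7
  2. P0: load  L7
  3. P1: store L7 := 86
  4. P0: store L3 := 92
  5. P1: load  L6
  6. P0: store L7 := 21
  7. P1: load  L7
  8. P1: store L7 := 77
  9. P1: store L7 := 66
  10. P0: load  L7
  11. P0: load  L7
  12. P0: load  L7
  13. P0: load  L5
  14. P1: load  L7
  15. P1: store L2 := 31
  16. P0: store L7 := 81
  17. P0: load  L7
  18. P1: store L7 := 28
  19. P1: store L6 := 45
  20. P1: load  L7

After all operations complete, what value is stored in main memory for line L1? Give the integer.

memory[L1] = 0

1. P1: load  L7  bus=[BusRd]  L7: P0=I P1=S  mem[L7]=70
2. P0: load  L7  bus=[BusRd]  L7: P0=S P1=S  mem[L7]=70
3. P1: store L7 := 86  bus=[BusRdX]  L7: P0=I P1=M  mem[L7]=70
4. P0: store L3 := 92  bus=[BusRdX]  L3: P0=M P1=I  mem[L3]=10
5. P1: load  L6  bus=[BusRd]  L6: P0=I P1=S  mem[L6]=60
6. P0: store L7 := 21  bus=[BusRdX,Flush]  L7: P0=M P1=I  mem[L7]=86
7. P1: load  L7  bus=[BusRd,Flush]  L7: P0=S P1=S  mem[L7]=21
8. P1: store L7 := 77  bus=[BusRdX]  L7: P0=I P1=M  mem[L7]=21
9. P1: store L7 := 66  bus=[-]  L7: P0=I P1=M  mem[L7]=21
10. P0: load  L7  bus=[BusRd,Flush]  L7: P0=S P1=S  mem[L7]=66
11. P0: load  L7  bus=[-]  L7: P0=S P1=S  mem[L7]=66
12. P0: load  L7  bus=[-]  L7: P0=S P1=S  mem[L7]=66
13. P0: load  L5  bus=[BusRd]  L5: P0=S P1=I  mem[L5]=90
14. P1: load  L7  bus=[-]  L7: P0=S P1=S  mem[L7]=66
15. P1: store L2 := 31  bus=[BusRdX]  L2: P0=I P1=M  mem[L2]=60
16. P0: store L7 := 81  bus=[BusRdX]  L7: P0=M P1=I  mem[L7]=66
17. P0: load  L7  bus=[-]  L7: P0=M P1=I  mem[L7]=66
18. P1: store L7 := 28  bus=[BusRdX,Flush]  L7: P0=I P1=M  mem[L7]=81
19. P1: store L6 := 45  bus=[BusRdX]  L6: P0=I P1=M  mem[L6]=60
20. P1: load  L7  bus=[-]  L7: P0=I P1=M  mem[L7]=81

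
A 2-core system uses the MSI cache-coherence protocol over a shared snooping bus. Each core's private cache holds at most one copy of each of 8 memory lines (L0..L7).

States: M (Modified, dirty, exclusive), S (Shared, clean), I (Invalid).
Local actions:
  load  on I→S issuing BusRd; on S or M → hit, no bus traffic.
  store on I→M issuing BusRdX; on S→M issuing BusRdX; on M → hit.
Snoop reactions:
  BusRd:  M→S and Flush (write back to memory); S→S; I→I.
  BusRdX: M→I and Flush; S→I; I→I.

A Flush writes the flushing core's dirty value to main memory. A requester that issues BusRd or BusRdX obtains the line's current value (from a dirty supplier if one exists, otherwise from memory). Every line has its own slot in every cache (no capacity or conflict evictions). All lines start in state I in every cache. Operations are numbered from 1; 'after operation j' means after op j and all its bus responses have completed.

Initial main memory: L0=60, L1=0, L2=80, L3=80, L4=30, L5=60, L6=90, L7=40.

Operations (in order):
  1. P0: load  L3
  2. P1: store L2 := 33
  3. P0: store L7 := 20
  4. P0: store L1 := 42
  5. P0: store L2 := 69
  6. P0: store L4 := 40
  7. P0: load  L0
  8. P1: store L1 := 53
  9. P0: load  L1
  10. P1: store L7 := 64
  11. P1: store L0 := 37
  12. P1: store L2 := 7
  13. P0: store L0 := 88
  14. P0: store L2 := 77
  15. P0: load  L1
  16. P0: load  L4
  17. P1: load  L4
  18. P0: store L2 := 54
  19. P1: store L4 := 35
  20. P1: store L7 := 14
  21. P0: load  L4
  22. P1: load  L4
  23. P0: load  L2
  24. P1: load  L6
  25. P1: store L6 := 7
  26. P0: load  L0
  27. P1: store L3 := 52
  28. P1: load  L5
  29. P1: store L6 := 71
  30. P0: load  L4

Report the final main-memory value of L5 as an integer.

memory[L5] = 60

[1] P0: load  L3 | P0:S(80), P1:I | bus: BusRd
[2] P1: store L2 := 33 | P0:I, P1:M(33) | bus: BusRdX
[3] P0: store L7 := 20 | P0:M(20), P1:I | bus: BusRdX
[4] P0: store L1 := 42 | P0:M(42), P1:I | bus: BusRdX
[5] P0: store L2 := 69 | P0:M(69), P1:I | bus: BusRdX,Flush
[6] P0: store L4 := 40 | P0:M(40), P1:I | bus: BusRdX
[7] P0: load  L0 | P0:S(60), P1:I | bus: BusRd
[8] P1: store L1 := 53 | P0:I, P1:M(53) | bus: BusRdX,Flush
[9] P0: load  L1 | P0:S(53), P1:S(53) | bus: BusRd,Flush
[10] P1: store L7 := 64 | P0:I, P1:M(64) | bus: BusRdX,Flush
[11] P1: store L0 := 37 | P0:I, P1:M(37) | bus: BusRdX
[12] P1: store L2 := 7 | P0:I, P1:M(7) | bus: BusRdX,Flush
[13] P0: store L0 := 88 | P0:M(88), P1:I | bus: BusRdX,Flush
[14] P0: store L2 := 77 | P0:M(77), P1:I | bus: BusRdX,Flush
[15] P0: load  L1 | P0:S(53), P1:S(53) | bus: none
[16] P0: load  L4 | P0:M(40), P1:I | bus: none
[17] P1: load  L4 | P0:S(40), P1:S(40) | bus: BusRd,Flush
[18] P0: store L2 := 54 | P0:M(54), P1:I | bus: none
[19] P1: store L4 := 35 | P0:I, P1:M(35) | bus: BusRdX
[20] P1: store L7 := 14 | P0:I, P1:M(14) | bus: none
[21] P0: load  L4 | P0:S(35), P1:S(35) | bus: BusRd,Flush
[22] P1: load  L4 | P0:S(35), P1:S(35) | bus: none
[23] P0: load  L2 | P0:M(54), P1:I | bus: none
[24] P1: load  L6 | P0:I, P1:S(90) | bus: BusRd
[25] P1: store L6 := 7 | P0:I, P1:M(7) | bus: BusRdX
[26] P0: load  L0 | P0:M(88), P1:I | bus: none
[27] P1: store L3 := 52 | P0:I, P1:M(52) | bus: BusRdX
[28] P1: load  L5 | P0:I, P1:S(60) | bus: BusRd
[29] P1: store L6 := 71 | P0:I, P1:M(71) | bus: none
[30] P0: load  L4 | P0:S(35), P1:S(35) | bus: none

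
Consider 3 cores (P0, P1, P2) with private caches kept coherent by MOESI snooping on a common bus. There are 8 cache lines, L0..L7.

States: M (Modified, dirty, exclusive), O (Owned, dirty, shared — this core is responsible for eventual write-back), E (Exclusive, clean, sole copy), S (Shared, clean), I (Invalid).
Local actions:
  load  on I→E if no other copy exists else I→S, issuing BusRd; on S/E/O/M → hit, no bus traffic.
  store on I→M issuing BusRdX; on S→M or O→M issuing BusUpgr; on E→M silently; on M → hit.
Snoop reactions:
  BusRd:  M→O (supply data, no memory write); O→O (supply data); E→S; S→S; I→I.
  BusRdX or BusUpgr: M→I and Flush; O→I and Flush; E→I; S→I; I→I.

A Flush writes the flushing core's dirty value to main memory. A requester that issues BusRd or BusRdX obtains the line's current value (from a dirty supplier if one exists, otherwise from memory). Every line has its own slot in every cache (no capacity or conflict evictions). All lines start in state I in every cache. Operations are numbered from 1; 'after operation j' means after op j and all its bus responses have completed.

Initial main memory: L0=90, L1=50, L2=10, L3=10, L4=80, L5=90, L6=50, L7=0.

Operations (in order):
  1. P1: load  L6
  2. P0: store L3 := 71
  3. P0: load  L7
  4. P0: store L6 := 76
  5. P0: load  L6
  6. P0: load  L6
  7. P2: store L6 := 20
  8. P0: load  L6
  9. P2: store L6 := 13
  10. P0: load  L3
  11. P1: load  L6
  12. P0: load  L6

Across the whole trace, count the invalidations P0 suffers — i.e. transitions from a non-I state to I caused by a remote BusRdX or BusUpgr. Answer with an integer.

step 1: P1: load  L6  ⟶  IEI  (L6)  txn=BusRd  M[L6]=50
step 2: P0: store L3 := 71  ⟶  MII  (L3)  txn=BusRdX  M[L3]=10
step 3: P0: load  L7  ⟶  EII  (L7)  txn=BusRd  M[L7]=0
step 4: P0: store L6 := 76  ⟶  MII  (L6)  txn=BusRdX  M[L6]=50
step 5: P0: load  L6  ⟶  MII  (L6)  txn=∅  M[L6]=50
step 6: P0: load  L6  ⟶  MII  (L6)  txn=∅  M[L6]=50
step 7: P2: store L6 := 20  ⟶  IIM  (L6)  txn=BusRdX+Flush  M[L6]=76
step 8: P0: load  L6  ⟶  SIO  (L6)  txn=BusRd  M[L6]=76
step 9: P2: store L6 := 13  ⟶  IIM  (L6)  txn=BusUpgr  M[L6]=76
step 10: P0: load  L3  ⟶  MII  (L3)  txn=∅  M[L3]=10
step 11: P1: load  L6  ⟶  ISO  (L6)  txn=BusRd  M[L6]=76
step 12: P0: load  L6  ⟶  SSO  (L6)  txn=BusRd  M[L6]=76

invalidations = 2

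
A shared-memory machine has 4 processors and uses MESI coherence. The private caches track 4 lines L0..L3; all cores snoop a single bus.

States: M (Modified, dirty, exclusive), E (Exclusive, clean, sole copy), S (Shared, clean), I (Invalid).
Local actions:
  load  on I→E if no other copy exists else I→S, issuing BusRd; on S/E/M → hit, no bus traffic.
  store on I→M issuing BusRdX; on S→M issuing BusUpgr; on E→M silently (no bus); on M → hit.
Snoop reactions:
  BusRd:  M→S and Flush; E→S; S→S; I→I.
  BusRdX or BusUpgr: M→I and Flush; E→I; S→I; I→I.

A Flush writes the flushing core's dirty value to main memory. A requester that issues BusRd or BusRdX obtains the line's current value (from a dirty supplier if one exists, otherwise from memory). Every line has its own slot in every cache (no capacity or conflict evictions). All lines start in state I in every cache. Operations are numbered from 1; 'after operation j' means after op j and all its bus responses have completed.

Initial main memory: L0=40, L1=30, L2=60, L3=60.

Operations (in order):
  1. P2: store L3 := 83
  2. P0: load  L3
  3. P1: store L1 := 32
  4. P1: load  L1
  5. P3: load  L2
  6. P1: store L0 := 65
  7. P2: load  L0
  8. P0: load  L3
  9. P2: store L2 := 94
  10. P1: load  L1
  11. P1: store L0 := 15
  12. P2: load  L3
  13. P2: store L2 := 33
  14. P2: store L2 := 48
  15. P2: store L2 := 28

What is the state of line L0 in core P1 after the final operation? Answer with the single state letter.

step 1: P2: store L3 := 83  ⟶  IIMI  (L3)  txn=BusRdX  M[L3]=60
step 2: P0: load  L3  ⟶  SISI  (L3)  txn=BusRd+Flush  M[L3]=83
step 3: P1: store L1 := 32  ⟶  IMII  (L1)  txn=BusRdX  M[L1]=30
step 4: P1: load  L1  ⟶  IMII  (L1)  txn=∅  M[L1]=30
step 5: P3: load  L2  ⟶  IIIE  (L2)  txn=BusRd  M[L2]=60
step 6: P1: store L0 := 65  ⟶  IMII  (L0)  txn=BusRdX  M[L0]=40
step 7: P2: load  L0  ⟶  ISSI  (L0)  txn=BusRd+Flush  M[L0]=65
step 8: P0: load  L3  ⟶  SISI  (L3)  txn=∅  M[L3]=83
step 9: P2: store L2 := 94  ⟶  IIMI  (L2)  txn=BusRdX  M[L2]=60
step 10: P1: load  L1  ⟶  IMII  (L1)  txn=∅  M[L1]=30
step 11: P1: store L0 := 15  ⟶  IMII  (L0)  txn=BusUpgr  M[L0]=65
step 12: P2: load  L3  ⟶  SISI  (L3)  txn=∅  M[L3]=83
step 13: P2: store L2 := 33  ⟶  IIMI  (L2)  txn=∅  M[L2]=60
step 14: P2: store L2 := 48  ⟶  IIMI  (L2)  txn=∅  M[L2]=60
step 15: P2: store L2 := 28  ⟶  IIMI  (L2)  txn=∅  M[L2]=60

state = M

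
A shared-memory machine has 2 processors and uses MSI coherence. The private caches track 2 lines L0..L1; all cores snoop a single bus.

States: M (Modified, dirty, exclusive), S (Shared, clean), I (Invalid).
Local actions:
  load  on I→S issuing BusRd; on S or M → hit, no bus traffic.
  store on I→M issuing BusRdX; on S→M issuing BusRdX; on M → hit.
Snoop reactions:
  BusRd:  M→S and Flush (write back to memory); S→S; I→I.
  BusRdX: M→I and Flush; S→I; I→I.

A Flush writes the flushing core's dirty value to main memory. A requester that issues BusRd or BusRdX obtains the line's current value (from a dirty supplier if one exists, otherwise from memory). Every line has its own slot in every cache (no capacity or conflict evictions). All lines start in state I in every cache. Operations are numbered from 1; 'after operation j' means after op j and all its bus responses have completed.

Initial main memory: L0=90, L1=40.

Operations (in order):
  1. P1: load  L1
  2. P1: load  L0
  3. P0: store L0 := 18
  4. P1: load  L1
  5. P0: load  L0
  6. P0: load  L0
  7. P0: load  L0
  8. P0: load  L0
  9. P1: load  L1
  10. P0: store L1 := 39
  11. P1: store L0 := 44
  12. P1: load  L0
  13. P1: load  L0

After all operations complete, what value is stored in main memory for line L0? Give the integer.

memory[L0] = 18

[1] P1: load  L1 | P0:I, P1:S(40) | bus: BusRd
[2] P1: load  L0 | P0:I, P1:S(90) | bus: BusRd
[3] P0: store L0 := 18 | P0:M(18), P1:I | bus: BusRdX
[4] P1: load  L1 | P0:I, P1:S(40) | bus: none
[5] P0: load  L0 | P0:M(18), P1:I | bus: none
[6] P0: load  L0 | P0:M(18), P1:I | bus: none
[7] P0: load  L0 | P0:M(18), P1:I | bus: none
[8] P0: load  L0 | P0:M(18), P1:I | bus: none
[9] P1: load  L1 | P0:I, P1:S(40) | bus: none
[10] P0: store L1 := 39 | P0:M(39), P1:I | bus: BusRdX
[11] P1: store L0 := 44 | P0:I, P1:M(44) | bus: BusRdX,Flush
[12] P1: load  L0 | P0:I, P1:M(44) | bus: none
[13] P1: load  L0 | P0:I, P1:M(44) | bus: none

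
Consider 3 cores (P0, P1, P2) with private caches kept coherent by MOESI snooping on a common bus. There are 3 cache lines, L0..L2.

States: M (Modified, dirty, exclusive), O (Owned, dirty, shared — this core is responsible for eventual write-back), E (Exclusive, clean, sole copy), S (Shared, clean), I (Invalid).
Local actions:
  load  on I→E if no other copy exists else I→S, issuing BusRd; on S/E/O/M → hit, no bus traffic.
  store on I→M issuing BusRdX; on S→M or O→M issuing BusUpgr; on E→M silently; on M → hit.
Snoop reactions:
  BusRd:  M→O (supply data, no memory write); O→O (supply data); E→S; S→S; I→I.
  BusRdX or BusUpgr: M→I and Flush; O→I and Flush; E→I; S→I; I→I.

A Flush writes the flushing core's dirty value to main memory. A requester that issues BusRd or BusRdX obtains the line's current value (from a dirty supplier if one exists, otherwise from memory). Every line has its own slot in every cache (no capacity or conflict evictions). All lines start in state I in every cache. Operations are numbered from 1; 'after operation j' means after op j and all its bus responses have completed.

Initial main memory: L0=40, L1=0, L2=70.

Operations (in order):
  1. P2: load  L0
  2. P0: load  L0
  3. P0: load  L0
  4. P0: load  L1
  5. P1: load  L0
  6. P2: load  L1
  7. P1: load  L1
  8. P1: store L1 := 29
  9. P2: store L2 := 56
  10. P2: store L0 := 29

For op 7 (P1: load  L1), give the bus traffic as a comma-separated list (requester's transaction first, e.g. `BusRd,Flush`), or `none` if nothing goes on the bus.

  op1 P2: load  L0 → I/I/E on L0; bus BusRd; mem=40
  op2 P0: load  L0 → S/I/S on L0; bus BusRd; mem=40
  op3 P0: load  L0 → S/I/S on L0; bus (none); mem=40
  op4 P0: load  L1 → E/I/I on L1; bus BusRd; mem=0
  op5 P1: load  L0 → S/S/S on L0; bus BusRd; mem=40
  op6 P2: load  L1 → S/I/S on L1; bus BusRd; mem=0
  op7 P1: load  L1 → S/S/S on L1; bus BusRd; mem=0
  op8 P1: store L1 := 29 → I/M/I on L1; bus BusUpgr; mem=0
  op9 P2: store L2 := 56 → I/I/M on L2; bus BusRdX; mem=70
  op10 P2: store L0 := 29 → I/I/M on L0; bus BusUpgr; mem=40

bus = BusRd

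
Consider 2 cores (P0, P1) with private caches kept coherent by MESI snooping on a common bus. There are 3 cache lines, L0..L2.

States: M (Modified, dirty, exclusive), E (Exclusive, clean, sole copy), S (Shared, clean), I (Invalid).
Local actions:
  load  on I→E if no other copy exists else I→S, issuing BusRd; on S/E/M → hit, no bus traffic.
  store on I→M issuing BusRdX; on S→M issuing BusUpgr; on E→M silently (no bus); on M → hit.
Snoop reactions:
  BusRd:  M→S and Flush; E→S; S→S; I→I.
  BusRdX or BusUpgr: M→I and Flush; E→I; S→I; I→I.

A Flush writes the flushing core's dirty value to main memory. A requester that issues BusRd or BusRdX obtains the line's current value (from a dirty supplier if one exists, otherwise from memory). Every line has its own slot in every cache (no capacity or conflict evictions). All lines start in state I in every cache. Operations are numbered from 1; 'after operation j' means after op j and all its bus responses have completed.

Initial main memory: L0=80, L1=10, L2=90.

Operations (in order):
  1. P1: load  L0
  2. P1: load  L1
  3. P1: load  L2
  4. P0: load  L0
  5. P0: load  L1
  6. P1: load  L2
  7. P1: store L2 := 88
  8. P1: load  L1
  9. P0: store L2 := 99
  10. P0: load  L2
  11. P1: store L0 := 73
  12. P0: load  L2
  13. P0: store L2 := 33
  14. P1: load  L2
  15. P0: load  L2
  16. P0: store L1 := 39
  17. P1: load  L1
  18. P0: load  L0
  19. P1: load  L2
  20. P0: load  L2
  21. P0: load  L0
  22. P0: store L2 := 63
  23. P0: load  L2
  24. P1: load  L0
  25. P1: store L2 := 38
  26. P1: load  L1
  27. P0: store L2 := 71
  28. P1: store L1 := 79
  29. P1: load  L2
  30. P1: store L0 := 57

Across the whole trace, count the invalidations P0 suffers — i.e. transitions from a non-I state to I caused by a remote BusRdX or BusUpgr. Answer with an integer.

step 1: P1: load  L0  ⟶  IE  (L0)  txn=BusRd  M[L0]=80
step 2: P1: load  L1  ⟶  IE  (L1)  txn=BusRd  M[L1]=10
step 3: P1: load  L2  ⟶  IE  (L2)  txn=BusRd  M[L2]=90
step 4: P0: load  L0  ⟶  SS  (L0)  txn=BusRd  M[L0]=80
step 5: P0: load  L1  ⟶  SS  (L1)  txn=BusRd  M[L1]=10
step 6: P1: load  L2  ⟶  IE  (L2)  txn=∅  M[L2]=90
step 7: P1: store L2 := 88  ⟶  IM  (L2)  txn=∅  M[L2]=90
step 8: P1: load  L1  ⟶  SS  (L1)  txn=∅  M[L1]=10
step 9: P0: store L2 := 99  ⟶  MI  (L2)  txn=BusRdX+Flush  M[L2]=88
step 10: P0: load  L2  ⟶  MI  (L2)  txn=∅  M[L2]=88
step 11: P1: store L0 := 73  ⟶  IM  (L0)  txn=BusUpgr  M[L0]=80
step 12: P0: load  L2  ⟶  MI  (L2)  txn=∅  M[L2]=88
step 13: P0: store L2 := 33  ⟶  MI  (L2)  txn=∅  M[L2]=88
step 14: P1: load  L2  ⟶  SS  (L2)  txn=BusRd+Flush  M[L2]=33
step 15: P0: load  L2  ⟶  SS  (L2)  txn=∅  M[L2]=33
step 16: P0: store L1 := 39  ⟶  MI  (L1)  txn=BusUpgr  M[L1]=10
step 17: P1: load  L1  ⟶  SS  (L1)  txn=BusRd+Flush  M[L1]=39
step 18: P0: load  L0  ⟶  SS  (L0)  txn=BusRd+Flush  M[L0]=73
step 19: P1: load  L2  ⟶  SS  (L2)  txn=∅  M[L2]=33
step 20: P0: load  L2  ⟶  SS  (L2)  txn=∅  M[L2]=33
step 21: P0: load  L0  ⟶  SS  (L0)  txn=∅  M[L0]=73
step 22: P0: store L2 := 63  ⟶  MI  (L2)  txn=BusUpgr  M[L2]=33
step 23: P0: load  L2  ⟶  MI  (L2)  txn=∅  M[L2]=33
step 24: P1: load  L0  ⟶  SS  (L0)  txn=∅  M[L0]=73
step 25: P1: store L2 := 38  ⟶  IM  (L2)  txn=BusRdX+Flush  M[L2]=63
step 26: P1: load  L1  ⟶  SS  (L1)  txn=∅  M[L1]=39
step 27: P0: store L2 := 71  ⟶  MI  (L2)  txn=BusRdX+Flush  M[L2]=38
step 28: P1: store L1 := 79  ⟶  IM  (L1)  txn=BusUpgr  M[L1]=39
step 29: P1: load  L2  ⟶  SS  (L2)  txn=BusRd+Flush  M[L2]=71
step 30: P1: store L0 := 57  ⟶  IM  (L0)  txn=BusUpgr  M[L0]=73

invalidations = 4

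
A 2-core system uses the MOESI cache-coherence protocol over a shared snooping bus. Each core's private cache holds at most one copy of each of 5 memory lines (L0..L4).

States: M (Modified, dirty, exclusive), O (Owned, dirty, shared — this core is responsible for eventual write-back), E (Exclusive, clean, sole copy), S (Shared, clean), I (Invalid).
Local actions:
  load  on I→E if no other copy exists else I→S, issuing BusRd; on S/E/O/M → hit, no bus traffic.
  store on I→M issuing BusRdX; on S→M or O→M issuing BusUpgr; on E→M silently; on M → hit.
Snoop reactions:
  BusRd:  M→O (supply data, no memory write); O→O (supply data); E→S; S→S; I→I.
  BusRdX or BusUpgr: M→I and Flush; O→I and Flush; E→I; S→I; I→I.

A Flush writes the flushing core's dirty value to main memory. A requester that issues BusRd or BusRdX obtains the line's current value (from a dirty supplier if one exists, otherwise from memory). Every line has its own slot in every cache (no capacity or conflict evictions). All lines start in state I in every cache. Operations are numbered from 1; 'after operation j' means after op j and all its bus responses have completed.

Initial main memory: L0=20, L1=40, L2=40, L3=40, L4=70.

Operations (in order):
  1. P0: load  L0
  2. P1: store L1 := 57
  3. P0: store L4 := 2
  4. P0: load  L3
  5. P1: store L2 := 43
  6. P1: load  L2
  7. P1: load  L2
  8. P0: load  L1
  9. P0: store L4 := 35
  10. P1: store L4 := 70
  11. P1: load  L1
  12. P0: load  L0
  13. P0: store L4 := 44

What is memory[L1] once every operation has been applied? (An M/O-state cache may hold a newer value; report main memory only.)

[1] P0: load  L0 | P0:E(20), P1:I | bus: BusRd
[2] P1: store L1 := 57 | P0:I, P1:M(57) | bus: BusRdX
[3] P0: store L4 := 2 | P0:M(2), P1:I | bus: BusRdX
[4] P0: load  L3 | P0:E(40), P1:I | bus: BusRd
[5] P1: store L2 := 43 | P0:I, P1:M(43) | bus: BusRdX
[6] P1: load  L2 | P0:I, P1:M(43) | bus: none
[7] P1: load  L2 | P0:I, P1:M(43) | bus: none
[8] P0: load  L1 | P0:S(57), P1:O(57) | bus: BusRd
[9] P0: store L4 := 35 | P0:M(35), P1:I | bus: none
[10] P1: store L4 := 70 | P0:I, P1:M(70) | bus: BusRdX,Flush
[11] P1: load  L1 | P0:S(57), P1:O(57) | bus: none
[12] P0: load  L0 | P0:E(20), P1:I | bus: none
[13] P0: store L4 := 44 | P0:M(44), P1:I | bus: BusRdX,Flush

memory[L1] = 40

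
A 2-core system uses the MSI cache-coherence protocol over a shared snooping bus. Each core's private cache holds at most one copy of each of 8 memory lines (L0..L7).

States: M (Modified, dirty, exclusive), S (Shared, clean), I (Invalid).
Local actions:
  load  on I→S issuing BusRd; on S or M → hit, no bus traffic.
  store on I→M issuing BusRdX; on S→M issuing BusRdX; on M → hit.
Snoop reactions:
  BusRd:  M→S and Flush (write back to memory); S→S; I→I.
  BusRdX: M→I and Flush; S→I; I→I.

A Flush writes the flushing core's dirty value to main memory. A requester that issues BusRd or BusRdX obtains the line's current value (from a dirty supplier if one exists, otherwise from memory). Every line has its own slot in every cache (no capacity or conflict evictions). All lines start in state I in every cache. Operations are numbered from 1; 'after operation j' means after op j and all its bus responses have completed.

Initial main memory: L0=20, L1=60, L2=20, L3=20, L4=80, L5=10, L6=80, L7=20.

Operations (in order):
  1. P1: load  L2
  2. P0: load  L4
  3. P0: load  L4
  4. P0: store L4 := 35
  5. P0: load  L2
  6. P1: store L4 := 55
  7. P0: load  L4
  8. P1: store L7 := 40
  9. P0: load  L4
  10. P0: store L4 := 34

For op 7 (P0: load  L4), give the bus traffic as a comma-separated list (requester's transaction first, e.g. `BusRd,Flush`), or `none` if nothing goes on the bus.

bus = BusRd,Flush

1. P1: load  L2  bus=[BusRd]  L2: P0=I P1=S  mem[L2]=20
2. P0: load  L4  bus=[BusRd]  L4: P0=S P1=I  mem[L4]=80
3. P0: load  L4  bus=[-]  L4: P0=S P1=I  mem[L4]=80
4. P0: store L4 := 35  bus=[BusRdX]  L4: P0=M P1=I  mem[L4]=80
5. P0: load  L2  bus=[BusRd]  L2: P0=S P1=S  mem[L2]=20
6. P1: store L4 := 55  bus=[BusRdX,Flush]  L4: P0=I P1=M  mem[L4]=35
7. P0: load  L4  bus=[BusRd,Flush]  L4: P0=S P1=S  mem[L4]=55
8. P1: store L7 := 40  bus=[BusRdX]  L7: P0=I P1=M  mem[L7]=20
9. P0: load  L4  bus=[-]  L4: P0=S P1=S  mem[L4]=55
10. P0: store L4 := 34  bus=[BusRdX]  L4: P0=M P1=I  mem[L4]=55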